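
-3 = -3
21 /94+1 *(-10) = -919 /94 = -9.78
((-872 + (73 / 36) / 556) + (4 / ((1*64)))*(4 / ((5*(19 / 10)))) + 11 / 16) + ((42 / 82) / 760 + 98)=-15071712017 / 19490580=-773.28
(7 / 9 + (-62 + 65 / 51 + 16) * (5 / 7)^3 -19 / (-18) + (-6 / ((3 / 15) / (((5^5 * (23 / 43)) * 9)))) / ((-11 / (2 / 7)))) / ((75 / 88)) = 258327313924 / 18804975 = 13737.18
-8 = -8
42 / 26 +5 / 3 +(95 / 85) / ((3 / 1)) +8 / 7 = 22265 / 4641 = 4.80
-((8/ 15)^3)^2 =-262144/ 11390625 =-0.02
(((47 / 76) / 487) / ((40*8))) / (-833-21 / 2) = -47 / 9990279040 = -0.00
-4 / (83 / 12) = -48 / 83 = -0.58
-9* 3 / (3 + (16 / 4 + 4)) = -27 / 11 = -2.45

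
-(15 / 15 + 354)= -355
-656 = -656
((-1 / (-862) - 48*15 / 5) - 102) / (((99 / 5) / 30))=-5301275 / 14223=-372.73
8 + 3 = 11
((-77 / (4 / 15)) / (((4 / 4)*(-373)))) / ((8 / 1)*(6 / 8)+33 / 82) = 451 / 3730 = 0.12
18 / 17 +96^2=156690 / 17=9217.06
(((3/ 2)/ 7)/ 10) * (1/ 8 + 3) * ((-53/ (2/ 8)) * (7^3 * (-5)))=194775/ 8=24346.88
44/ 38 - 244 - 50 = -5564/ 19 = -292.84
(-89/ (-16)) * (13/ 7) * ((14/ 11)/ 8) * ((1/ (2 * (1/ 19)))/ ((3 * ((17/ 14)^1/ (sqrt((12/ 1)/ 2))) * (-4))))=-153881 * sqrt(6)/ 143616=-2.62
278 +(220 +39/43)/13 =294.99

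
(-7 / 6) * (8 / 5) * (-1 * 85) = 476 / 3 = 158.67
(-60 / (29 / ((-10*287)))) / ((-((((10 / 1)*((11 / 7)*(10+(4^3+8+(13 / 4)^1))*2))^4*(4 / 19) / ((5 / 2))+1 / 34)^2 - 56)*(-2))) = 41426906412677520 / 262761868123603836047780894074719425057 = 0.00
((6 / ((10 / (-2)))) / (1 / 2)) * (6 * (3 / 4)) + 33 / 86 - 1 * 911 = -396209 / 430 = -921.42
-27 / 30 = -9 / 10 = -0.90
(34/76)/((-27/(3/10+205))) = -34901/10260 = -3.40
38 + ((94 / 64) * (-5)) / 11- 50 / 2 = 4341 / 352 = 12.33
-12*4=-48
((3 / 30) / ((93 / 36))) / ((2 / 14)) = 42 / 155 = 0.27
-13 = -13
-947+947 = 0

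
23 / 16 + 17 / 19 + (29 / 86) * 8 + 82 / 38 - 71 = -834153 / 13072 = -63.81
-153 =-153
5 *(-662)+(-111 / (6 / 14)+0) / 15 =-49909 / 15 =-3327.27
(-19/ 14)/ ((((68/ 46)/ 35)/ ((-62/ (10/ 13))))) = 176111/ 68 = 2589.87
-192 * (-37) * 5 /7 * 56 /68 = 71040 /17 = 4178.82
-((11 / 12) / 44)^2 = -1 / 2304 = -0.00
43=43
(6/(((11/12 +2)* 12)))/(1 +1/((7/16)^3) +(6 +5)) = 147/20530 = 0.01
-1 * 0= 0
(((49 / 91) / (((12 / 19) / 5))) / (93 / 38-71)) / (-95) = 133 / 203190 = 0.00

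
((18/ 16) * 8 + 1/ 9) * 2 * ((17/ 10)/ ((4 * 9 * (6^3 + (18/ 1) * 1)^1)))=0.00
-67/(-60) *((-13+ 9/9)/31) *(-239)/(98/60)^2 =2882340/74431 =38.72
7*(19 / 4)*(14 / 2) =931 / 4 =232.75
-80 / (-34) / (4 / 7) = 4.12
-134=-134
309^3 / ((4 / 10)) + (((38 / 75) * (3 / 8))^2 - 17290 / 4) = 737547500361 / 10000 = 73754750.04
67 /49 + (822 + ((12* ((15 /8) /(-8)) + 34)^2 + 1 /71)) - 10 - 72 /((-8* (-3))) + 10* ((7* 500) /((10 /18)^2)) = 102584781231 /890624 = 115183.04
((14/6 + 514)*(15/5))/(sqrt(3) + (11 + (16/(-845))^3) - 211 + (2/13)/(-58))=-31615654927314009896433375/4081821066965090786161802 - 474228518309720328578125*sqrt(3)/12245463200895272358485406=-7.81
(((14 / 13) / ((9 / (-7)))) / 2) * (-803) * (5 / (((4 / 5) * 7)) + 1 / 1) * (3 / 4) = 477.42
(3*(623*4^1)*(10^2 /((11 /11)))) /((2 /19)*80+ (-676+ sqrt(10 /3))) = -270252914400 /241323979 - 134941800*sqrt(30) /241323979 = -1122.94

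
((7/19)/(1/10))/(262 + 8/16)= 0.01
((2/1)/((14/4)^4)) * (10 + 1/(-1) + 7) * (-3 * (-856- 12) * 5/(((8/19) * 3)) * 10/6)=3769600/1029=3663.36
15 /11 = 1.36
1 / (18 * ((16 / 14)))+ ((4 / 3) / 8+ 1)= 175 / 144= 1.22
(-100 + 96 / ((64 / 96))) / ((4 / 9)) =99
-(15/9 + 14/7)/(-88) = 1/24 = 0.04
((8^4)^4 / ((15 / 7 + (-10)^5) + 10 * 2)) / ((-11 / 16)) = 31525197391593472 / 7698295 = 4095088248.97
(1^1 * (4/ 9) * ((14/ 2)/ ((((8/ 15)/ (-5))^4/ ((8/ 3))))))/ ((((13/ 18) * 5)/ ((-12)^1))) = -44296875/ 208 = -212965.75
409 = 409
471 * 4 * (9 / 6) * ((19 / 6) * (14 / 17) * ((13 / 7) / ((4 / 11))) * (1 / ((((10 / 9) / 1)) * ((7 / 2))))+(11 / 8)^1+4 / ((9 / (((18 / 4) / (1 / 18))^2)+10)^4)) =91233830203503261981291 / 6725511970270231180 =13565.34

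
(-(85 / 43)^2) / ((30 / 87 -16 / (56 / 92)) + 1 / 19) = 27866825 / 184624499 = 0.15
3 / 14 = 0.21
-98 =-98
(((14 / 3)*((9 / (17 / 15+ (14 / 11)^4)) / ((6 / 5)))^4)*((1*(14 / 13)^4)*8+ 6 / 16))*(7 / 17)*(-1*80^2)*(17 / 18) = -27188476204713451782911001738281250 / 13239685117399329928095485521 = -2053559.13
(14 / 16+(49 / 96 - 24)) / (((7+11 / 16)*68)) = -2171 / 50184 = -0.04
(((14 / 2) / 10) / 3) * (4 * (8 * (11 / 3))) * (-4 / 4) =-1232 / 45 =-27.38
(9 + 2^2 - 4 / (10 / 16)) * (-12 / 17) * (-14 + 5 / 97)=535788 / 8245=64.98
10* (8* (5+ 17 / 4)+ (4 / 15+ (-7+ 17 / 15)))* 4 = 2736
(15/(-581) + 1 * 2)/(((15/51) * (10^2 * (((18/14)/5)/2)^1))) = 19499/37350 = 0.52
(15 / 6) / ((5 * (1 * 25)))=1 / 50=0.02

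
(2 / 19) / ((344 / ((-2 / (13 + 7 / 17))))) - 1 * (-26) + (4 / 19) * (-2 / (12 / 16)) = 3159061 / 124184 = 25.44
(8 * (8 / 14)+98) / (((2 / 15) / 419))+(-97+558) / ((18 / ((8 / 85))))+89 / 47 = 81126889096 / 251685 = 322335.02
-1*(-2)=2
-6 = -6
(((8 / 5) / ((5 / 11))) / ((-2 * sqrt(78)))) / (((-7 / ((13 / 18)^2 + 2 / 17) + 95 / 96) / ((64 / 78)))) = 11331584 * sqrt(78) / 6096459525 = 0.02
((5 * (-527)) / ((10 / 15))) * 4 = -15810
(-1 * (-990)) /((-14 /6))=-2970 /7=-424.29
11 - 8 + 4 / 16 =13 / 4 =3.25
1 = 1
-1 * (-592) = 592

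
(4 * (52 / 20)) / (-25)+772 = 96448 / 125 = 771.58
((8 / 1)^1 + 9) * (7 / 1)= 119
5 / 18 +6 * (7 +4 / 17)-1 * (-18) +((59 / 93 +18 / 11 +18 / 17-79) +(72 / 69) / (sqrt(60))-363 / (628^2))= -287691896423 / 20576196432 +4 * sqrt(15) / 115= -13.85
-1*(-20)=20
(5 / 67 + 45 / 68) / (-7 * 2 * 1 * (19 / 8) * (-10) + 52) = 0.00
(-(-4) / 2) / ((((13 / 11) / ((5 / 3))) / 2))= 220 / 39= 5.64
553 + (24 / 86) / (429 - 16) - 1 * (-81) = 11259218 / 17759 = 634.00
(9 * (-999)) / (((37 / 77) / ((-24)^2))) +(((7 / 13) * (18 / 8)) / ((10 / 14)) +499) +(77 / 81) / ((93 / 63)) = -2345298282683 / 217620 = -10777034.66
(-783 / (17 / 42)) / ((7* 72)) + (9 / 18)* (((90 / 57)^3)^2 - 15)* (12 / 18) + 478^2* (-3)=-2192854889752897 / 3199119908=-685455.67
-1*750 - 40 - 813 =-1603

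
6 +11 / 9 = 65 / 9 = 7.22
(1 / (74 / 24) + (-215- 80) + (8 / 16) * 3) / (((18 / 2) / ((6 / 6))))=-32.58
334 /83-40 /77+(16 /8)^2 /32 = 185575 /51128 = 3.63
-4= -4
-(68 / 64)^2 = -289 / 256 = -1.13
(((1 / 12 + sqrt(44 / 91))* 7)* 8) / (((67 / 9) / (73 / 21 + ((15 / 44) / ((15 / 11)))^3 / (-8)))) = 37355 / 17152 + 112065* sqrt(1001) / 195104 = 20.35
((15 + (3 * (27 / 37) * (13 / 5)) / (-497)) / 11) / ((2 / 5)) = 689061 / 202279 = 3.41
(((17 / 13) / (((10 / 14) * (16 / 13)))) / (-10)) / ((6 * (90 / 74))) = -4403 / 216000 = -0.02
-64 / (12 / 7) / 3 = -112 / 9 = -12.44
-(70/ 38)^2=-1225/ 361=-3.39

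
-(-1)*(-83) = -83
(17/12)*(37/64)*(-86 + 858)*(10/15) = 121397/288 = 421.52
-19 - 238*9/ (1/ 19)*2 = -81415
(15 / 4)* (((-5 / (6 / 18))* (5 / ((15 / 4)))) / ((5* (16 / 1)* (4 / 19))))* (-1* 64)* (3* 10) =8550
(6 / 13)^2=36 / 169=0.21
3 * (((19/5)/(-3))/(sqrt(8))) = -19 * sqrt(2)/20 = -1.34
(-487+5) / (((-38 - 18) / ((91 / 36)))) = 3133 / 144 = 21.76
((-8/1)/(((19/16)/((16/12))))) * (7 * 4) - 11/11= -252.51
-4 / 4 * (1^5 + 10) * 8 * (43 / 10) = -1892 / 5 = -378.40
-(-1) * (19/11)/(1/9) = 171/11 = 15.55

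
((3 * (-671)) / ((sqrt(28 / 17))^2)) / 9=-11407 / 84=-135.80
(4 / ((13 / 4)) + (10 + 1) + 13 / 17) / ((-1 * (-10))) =1436 / 1105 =1.30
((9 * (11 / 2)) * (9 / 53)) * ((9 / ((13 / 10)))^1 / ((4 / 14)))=280665 / 1378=203.68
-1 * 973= -973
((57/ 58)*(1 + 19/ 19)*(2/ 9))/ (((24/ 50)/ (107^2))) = 5438275/ 522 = 10418.15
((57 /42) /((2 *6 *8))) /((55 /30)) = 19 /2464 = 0.01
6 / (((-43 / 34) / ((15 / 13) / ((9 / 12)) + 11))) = -33252 / 559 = -59.48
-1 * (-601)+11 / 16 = 601.69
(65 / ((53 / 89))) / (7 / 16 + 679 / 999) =92467440 / 946421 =97.70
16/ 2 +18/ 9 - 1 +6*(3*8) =153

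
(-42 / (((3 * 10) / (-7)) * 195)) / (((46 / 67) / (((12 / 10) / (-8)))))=-3283 / 299000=-0.01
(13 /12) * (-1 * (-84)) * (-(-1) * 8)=728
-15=-15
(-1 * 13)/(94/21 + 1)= -273/115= -2.37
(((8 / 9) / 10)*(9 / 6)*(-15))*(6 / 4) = -3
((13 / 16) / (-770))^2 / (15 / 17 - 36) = -2873 / 90614092800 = -0.00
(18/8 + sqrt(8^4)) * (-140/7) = -1325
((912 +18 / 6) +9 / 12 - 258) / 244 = 2631 / 976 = 2.70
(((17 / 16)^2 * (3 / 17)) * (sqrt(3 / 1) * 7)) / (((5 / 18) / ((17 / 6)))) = 18207 * sqrt(3) / 1280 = 24.64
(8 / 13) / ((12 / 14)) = 28 / 39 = 0.72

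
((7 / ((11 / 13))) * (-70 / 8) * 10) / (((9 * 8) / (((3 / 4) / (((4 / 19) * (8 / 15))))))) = -1512875 / 22528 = -67.16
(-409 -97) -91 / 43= -508.12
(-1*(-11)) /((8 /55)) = 605 /8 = 75.62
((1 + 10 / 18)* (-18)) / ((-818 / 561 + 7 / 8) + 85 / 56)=-439824 / 14683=-29.95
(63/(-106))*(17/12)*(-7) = 5.89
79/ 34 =2.32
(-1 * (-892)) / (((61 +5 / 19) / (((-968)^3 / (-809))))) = 3843125225984 / 235419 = 16324617.92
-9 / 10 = -0.90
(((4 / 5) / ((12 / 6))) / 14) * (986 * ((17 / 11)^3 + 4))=10093682 / 46585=216.67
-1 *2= -2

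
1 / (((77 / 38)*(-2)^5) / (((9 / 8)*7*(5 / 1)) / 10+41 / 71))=-97451 / 1399552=-0.07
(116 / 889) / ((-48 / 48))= -116 / 889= -0.13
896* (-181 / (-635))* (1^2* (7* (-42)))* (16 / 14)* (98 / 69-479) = 598548801536 / 14605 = 40982458.17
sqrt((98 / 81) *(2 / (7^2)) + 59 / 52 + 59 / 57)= sqrt(43864483) / 4446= 1.49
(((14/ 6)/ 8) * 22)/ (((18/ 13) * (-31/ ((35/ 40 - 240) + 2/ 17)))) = 10845835/ 303552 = 35.73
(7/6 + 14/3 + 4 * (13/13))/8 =59/48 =1.23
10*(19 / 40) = 19 / 4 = 4.75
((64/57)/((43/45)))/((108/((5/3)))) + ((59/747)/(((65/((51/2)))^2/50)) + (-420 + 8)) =-254576043023/618843186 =-411.37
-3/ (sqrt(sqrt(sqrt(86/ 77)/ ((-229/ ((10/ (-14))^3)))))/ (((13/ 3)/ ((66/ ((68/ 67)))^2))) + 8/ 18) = -3/ (4/ 9 + 1333233*sqrt(11)*1145^(3/ 4)*801262^(1/ 8)/ 24089884) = -0.02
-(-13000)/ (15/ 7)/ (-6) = -9100/ 9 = -1011.11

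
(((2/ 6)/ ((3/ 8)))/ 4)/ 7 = 0.03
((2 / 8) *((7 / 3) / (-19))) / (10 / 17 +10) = -119 / 41040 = -0.00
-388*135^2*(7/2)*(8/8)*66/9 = -181496700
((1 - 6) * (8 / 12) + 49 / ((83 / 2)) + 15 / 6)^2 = 29929 / 248004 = 0.12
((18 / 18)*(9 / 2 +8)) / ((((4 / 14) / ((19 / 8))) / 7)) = 23275 / 32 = 727.34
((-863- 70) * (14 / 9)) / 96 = -2177 / 144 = -15.12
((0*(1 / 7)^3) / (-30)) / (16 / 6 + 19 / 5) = 0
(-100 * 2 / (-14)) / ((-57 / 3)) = -100 / 133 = -0.75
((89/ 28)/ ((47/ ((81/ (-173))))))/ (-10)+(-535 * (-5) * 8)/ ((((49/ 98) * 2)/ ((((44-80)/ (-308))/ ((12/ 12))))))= 62641303299/ 25043480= 2501.30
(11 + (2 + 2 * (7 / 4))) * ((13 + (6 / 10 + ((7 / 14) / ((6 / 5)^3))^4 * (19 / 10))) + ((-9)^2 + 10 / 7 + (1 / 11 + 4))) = 2685357239284967 / 1625330810880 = 1652.19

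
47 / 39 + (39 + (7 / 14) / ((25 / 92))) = 40994 / 975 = 42.05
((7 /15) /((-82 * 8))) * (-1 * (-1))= -7 /9840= -0.00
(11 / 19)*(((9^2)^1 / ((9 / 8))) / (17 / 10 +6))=720 / 133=5.41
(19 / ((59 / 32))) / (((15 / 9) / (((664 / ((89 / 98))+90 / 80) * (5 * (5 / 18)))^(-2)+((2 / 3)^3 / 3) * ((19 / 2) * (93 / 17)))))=243367567986306933632 / 7668266570364009375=31.74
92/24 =23/6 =3.83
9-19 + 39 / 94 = -901 / 94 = -9.59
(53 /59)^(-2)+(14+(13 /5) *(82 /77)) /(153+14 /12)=1348480549 /1000355125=1.35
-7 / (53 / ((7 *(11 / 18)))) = -539 / 954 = -0.56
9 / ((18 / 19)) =9.50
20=20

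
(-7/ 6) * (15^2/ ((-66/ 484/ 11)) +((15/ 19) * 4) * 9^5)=-3731105/ 19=-196373.95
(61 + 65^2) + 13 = 4299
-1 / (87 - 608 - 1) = 1 / 522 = 0.00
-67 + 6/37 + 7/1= -2214/37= -59.84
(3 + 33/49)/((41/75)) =13500/2009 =6.72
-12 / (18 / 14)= -28 / 3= -9.33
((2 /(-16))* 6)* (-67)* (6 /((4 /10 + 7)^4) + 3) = 1130872833 /7496644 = 150.85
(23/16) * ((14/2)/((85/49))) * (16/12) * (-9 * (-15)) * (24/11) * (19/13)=8094114/2431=3329.54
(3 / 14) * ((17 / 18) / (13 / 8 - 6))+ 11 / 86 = 5161 / 63210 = 0.08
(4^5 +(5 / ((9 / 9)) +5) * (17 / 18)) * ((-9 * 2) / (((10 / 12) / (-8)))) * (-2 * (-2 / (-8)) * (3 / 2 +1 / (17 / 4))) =-13170216 / 85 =-154943.72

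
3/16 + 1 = 19/16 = 1.19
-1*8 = -8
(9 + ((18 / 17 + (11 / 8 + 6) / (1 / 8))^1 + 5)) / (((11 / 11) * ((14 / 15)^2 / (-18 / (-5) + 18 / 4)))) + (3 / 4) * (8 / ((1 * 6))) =4595719 / 6664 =689.63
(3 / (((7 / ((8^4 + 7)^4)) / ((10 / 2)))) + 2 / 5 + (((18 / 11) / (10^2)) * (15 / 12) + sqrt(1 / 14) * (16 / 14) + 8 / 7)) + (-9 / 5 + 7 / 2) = 4 * sqrt(14) / 49 + 1870466797207024651 / 3080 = 607294414677605.71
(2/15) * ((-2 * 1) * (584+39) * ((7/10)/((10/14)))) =-61054/375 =-162.81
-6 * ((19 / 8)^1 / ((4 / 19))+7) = -1755 / 16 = -109.69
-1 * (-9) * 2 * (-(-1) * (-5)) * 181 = -16290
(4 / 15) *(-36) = -48 / 5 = -9.60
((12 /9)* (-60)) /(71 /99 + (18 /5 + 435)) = -19800 /108731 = -0.18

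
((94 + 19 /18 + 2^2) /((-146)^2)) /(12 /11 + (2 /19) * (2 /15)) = 1863235 /443031744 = 0.00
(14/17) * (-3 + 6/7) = -30/17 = -1.76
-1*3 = -3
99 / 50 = 1.98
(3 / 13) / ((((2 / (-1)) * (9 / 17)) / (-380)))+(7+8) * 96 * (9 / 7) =528050 / 273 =1934.25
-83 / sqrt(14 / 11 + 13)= -83 * sqrt(1727) / 157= -21.97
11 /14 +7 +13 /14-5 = 26 /7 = 3.71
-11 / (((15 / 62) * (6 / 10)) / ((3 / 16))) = -341 / 24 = -14.21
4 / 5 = 0.80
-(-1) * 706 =706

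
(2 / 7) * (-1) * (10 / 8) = -5 / 14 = -0.36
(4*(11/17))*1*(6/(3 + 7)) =132/85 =1.55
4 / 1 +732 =736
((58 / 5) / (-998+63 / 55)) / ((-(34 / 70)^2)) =0.05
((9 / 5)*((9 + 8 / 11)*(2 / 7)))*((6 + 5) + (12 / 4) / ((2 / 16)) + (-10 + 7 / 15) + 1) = 254874 / 1925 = 132.40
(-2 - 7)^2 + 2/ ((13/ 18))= 1089/ 13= 83.77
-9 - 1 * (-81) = 72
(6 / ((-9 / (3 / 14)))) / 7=-1 / 49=-0.02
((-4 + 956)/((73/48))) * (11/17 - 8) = -336000/73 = -4602.74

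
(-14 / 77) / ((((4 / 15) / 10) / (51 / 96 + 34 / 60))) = -2635 / 352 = -7.49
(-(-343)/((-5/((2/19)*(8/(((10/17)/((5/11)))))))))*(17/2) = -396508/1045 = -379.43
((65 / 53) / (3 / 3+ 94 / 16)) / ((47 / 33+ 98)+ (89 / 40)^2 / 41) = 20467200 / 11421234629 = 0.00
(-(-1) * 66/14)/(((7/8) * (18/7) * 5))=44/105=0.42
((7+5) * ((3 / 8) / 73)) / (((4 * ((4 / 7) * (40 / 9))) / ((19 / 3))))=3591 / 93440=0.04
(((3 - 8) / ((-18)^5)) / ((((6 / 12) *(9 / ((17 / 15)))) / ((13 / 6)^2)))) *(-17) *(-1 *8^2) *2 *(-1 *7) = -683774 / 14348907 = -0.05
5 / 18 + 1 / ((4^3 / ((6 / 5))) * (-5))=1973 / 7200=0.27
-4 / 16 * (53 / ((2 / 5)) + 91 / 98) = -467 / 14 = -33.36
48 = 48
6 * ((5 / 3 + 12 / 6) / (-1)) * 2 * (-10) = 440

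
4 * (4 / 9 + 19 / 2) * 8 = 2864 / 9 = 318.22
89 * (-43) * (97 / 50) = -371219 / 50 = -7424.38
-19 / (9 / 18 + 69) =-38 / 139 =-0.27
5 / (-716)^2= 5 / 512656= 0.00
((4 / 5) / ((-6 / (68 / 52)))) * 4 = -136 / 195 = -0.70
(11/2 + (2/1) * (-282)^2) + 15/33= 3499187/22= 159053.95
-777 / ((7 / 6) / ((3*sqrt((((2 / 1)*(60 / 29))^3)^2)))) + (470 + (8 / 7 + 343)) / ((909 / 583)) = -21887504604887 / 155187207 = -141039.36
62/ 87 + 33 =2933/ 87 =33.71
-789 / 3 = -263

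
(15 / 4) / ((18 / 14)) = 2.92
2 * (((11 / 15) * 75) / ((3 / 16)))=1760 / 3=586.67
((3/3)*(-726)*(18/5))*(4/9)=-5808/5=-1161.60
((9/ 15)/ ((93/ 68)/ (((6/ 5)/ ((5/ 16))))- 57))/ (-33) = 2176/ 6779135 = 0.00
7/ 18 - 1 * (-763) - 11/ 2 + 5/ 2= 13687/ 18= 760.39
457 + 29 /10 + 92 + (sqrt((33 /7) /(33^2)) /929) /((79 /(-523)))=5519 /10 -523 * sqrt(231) /16953321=551.90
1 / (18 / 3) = 1 / 6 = 0.17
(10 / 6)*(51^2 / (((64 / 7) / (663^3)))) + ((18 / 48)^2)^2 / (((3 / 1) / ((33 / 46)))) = 26035476631033851 / 188416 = 138180816018.99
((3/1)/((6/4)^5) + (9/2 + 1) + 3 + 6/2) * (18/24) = 1927/216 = 8.92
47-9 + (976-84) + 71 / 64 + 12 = 60359 / 64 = 943.11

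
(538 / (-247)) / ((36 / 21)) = -1883 / 1482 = -1.27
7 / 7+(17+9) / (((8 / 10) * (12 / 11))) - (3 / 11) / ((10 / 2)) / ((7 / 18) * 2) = 283867 / 9240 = 30.72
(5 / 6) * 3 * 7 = 35 / 2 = 17.50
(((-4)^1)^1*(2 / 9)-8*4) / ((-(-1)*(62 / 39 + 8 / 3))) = -1924 / 249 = -7.73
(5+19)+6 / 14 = 171 / 7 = 24.43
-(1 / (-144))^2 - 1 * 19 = -393985 / 20736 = -19.00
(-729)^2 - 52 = 531389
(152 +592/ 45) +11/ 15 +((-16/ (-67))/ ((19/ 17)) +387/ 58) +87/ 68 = 3932446181/ 22593204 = 174.05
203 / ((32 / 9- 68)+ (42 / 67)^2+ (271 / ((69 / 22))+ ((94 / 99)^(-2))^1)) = 57474300996 / 6643102115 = 8.65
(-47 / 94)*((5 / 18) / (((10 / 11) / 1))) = -11 / 72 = -0.15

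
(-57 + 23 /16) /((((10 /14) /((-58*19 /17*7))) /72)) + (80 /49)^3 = 25414462733351 /10000165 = 2541404.34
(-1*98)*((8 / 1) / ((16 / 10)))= -490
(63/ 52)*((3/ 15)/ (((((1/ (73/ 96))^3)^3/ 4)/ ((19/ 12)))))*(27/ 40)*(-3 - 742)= -1166658233797745231921/ 17783589028579246080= -65.60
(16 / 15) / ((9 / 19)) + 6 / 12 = 743 / 270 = 2.75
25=25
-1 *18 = -18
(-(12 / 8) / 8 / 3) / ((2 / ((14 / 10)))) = -7 / 160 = -0.04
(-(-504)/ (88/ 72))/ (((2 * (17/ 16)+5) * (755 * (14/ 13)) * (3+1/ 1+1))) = 11232/ 788975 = 0.01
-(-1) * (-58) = -58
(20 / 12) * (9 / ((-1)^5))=-15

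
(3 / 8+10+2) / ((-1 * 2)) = -99 / 16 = -6.19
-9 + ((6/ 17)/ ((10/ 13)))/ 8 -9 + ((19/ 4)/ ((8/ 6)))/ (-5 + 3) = -53649/ 2720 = -19.72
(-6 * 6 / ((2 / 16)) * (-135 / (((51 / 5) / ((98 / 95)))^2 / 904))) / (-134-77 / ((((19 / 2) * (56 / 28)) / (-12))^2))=-18753154560 / 8592259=-2182.56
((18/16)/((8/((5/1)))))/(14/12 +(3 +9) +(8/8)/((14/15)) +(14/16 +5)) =945/27032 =0.03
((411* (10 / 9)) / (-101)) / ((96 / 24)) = -685 / 606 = -1.13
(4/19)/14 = 2/133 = 0.02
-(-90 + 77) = 13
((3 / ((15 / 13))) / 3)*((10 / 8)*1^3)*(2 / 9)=13 / 54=0.24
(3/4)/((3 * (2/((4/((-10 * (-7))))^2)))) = 1/2450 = 0.00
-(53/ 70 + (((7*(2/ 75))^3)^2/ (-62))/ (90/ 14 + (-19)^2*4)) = -593785414230662111/ 784244887207031250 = -0.76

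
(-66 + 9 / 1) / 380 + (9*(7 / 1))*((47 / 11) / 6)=44.71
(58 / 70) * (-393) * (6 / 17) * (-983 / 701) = 67219506 / 417095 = 161.16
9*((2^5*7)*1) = 2016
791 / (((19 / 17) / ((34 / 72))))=228599 / 684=334.21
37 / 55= 0.67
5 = 5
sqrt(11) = 3.32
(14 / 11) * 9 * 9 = 1134 / 11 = 103.09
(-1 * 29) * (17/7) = -493/7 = -70.43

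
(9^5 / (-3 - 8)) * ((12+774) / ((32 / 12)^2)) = -208856313 / 352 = -593341.80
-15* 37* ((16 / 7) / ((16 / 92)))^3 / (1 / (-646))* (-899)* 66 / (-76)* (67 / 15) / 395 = 973559640808128 / 135485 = 7185737467.68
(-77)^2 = 5929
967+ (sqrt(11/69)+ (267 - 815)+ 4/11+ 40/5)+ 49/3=sqrt(759)/69+ 14642/33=444.10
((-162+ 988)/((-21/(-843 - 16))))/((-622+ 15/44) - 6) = -4459928/82851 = -53.83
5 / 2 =2.50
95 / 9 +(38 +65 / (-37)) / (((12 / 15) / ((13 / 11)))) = 939145 / 14652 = 64.10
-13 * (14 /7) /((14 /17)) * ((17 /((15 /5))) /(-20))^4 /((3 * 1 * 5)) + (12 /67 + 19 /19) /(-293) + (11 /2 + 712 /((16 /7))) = 8467825286634029 /26713864800000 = 316.98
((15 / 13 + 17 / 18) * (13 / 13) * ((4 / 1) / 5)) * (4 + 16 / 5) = 12.09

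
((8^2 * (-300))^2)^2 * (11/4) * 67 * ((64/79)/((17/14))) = 22434707983564800000000/1343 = 16704920315387043931.50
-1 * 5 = -5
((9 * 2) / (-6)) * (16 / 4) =-12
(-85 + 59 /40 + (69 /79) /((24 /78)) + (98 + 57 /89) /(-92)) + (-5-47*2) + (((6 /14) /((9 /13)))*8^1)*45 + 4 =2087326729 /45279640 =46.10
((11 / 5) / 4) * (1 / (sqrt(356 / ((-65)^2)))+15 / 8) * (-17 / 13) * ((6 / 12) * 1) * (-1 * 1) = 561 / 832+187 * sqrt(89) / 1424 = 1.91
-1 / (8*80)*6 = -3 / 320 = -0.01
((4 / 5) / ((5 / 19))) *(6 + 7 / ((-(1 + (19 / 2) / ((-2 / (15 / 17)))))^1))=19304 / 775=24.91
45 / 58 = 0.78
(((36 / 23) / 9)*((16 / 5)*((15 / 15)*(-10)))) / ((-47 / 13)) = 1664 / 1081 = 1.54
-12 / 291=-0.04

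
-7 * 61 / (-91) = 61 / 13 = 4.69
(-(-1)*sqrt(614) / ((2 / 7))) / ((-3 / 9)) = -21*sqrt(614) / 2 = -260.18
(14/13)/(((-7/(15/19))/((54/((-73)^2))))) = -1620/1316263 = -0.00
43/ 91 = 0.47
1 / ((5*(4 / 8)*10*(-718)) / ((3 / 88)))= -3 / 1579600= -0.00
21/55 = 0.38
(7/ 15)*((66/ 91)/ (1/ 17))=374/ 65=5.75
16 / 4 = 4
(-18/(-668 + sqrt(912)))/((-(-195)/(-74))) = -18537/1809080 - 111*sqrt(57)/1809080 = -0.01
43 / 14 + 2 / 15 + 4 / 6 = 271 / 70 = 3.87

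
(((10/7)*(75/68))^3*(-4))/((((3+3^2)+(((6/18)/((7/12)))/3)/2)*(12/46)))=-1212890625/244588792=-4.96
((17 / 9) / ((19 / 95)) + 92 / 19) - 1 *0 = 14.29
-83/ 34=-2.44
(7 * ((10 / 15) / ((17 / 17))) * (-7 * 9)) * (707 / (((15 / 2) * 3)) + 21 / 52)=-3649177 / 390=-9356.86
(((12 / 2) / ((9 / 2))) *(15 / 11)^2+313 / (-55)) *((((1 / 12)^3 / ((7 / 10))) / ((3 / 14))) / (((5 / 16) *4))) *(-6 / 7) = 1943 / 228690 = 0.01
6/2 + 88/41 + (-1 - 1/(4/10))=135/82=1.65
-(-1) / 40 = 1 / 40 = 0.02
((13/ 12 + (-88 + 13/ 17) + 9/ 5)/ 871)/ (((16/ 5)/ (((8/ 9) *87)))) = -2495131/ 1066104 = -2.34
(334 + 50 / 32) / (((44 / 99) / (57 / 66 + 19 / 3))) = 7650825 / 1408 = 5433.82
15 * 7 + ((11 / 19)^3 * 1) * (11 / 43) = 30983026 / 294937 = 105.05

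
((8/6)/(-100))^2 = 1/5625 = 0.00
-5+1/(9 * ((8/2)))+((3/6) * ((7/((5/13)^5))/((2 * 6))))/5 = 2203403/1125000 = 1.96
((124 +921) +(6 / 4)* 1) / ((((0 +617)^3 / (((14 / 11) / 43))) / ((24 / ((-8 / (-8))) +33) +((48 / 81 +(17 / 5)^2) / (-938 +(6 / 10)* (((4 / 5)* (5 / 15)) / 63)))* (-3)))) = 94967943161 / 12625701027461258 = 0.00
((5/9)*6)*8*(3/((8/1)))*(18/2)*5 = 450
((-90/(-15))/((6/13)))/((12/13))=169/12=14.08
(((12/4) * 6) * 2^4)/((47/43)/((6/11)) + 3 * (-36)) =-74304/27347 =-2.72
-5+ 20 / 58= -135 / 29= -4.66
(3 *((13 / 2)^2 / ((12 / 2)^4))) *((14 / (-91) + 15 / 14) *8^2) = 2171 / 378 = 5.74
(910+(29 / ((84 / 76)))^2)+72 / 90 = 3526319 / 2205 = 1599.24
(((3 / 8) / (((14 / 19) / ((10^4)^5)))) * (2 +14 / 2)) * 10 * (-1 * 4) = -128250000000000000000000 / 7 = -18321428571428571428571.43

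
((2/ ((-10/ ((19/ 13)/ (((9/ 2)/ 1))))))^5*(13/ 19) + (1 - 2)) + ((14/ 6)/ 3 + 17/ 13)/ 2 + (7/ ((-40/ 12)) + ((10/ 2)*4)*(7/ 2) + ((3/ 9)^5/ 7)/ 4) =67.94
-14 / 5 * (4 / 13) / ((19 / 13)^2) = -0.40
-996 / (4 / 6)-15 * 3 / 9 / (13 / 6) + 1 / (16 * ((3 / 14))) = -466757 / 312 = -1496.02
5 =5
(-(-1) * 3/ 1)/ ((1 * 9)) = 1/ 3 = 0.33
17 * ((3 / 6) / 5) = 17 / 10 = 1.70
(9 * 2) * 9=162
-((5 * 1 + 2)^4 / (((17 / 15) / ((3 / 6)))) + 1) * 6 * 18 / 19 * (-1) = 1946646 / 323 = 6026.77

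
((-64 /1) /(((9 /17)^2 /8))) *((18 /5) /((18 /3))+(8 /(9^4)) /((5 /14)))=-585805312 /531441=-1102.30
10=10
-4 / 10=-2 / 5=-0.40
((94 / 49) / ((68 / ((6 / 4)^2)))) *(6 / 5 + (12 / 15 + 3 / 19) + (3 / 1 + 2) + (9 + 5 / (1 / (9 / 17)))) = 1284651 / 1076236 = 1.19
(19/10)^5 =2476099/100000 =24.76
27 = 27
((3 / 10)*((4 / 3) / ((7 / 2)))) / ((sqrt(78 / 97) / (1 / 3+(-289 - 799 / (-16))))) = -1637*sqrt(7566) / 4680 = -30.43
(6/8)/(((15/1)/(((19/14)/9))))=19/2520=0.01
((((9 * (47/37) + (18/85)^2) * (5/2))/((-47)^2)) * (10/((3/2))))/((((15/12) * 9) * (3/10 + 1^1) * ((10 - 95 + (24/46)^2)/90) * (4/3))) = -9274618440/1966174851043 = -0.00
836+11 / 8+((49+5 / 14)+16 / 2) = 50105 / 56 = 894.73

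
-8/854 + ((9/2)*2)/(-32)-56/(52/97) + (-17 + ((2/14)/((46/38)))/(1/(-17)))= -505619265/4085536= -123.76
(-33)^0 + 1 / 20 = 21 / 20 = 1.05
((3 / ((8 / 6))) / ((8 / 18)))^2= 6561 / 256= 25.63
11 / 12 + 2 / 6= 5 / 4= 1.25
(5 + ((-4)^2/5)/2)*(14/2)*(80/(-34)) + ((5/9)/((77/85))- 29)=-1615088/11781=-137.09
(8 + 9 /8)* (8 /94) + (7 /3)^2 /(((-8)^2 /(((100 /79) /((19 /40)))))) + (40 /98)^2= 1783444616 /1524450123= 1.17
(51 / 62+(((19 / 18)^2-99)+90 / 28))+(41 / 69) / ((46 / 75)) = -3454484249 / 37192932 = -92.88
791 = 791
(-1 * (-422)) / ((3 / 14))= 1969.33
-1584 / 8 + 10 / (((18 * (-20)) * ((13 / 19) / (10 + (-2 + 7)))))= -30983 / 156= -198.61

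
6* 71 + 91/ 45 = 19261/ 45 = 428.02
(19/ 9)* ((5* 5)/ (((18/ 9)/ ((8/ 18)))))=950/ 81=11.73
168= 168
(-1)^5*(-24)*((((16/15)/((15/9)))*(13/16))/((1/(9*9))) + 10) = 31272/25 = 1250.88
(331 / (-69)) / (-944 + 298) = 331 / 44574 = 0.01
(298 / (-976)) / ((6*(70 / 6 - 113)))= 149 / 296704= 0.00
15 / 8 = 1.88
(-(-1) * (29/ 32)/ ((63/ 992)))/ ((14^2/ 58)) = 26071/ 6174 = 4.22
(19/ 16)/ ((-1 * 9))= -0.13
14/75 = 0.19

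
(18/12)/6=1/4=0.25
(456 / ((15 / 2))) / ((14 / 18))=2736 / 35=78.17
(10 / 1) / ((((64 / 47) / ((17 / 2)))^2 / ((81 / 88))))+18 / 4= 261796437 / 720896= 363.15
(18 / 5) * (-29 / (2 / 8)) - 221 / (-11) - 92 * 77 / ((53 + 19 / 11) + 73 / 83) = -1465685707 / 2792295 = -524.90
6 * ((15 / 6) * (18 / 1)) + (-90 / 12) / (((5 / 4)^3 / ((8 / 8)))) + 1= 6679 / 25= 267.16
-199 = -199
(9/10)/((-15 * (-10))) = 3/500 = 0.01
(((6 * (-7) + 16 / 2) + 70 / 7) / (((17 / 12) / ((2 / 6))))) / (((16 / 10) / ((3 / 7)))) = -180 / 119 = -1.51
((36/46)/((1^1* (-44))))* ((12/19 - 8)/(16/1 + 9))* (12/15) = 504/120175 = 0.00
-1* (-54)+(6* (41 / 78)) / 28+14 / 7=56.11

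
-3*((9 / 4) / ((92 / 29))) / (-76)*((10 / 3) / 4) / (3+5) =1305 / 447488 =0.00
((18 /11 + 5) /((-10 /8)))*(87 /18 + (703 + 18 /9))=-621814 /165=-3768.57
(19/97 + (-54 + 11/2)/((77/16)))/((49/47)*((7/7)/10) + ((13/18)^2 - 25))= 5619817260/13861321243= 0.41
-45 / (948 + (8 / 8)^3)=-45 / 949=-0.05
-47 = -47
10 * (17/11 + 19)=205.45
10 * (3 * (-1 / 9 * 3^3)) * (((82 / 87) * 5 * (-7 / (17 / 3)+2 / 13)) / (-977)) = -2939700 / 6261593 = -0.47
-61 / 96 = -0.64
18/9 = 2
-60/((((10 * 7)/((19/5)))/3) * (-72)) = 19/140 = 0.14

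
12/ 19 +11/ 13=365/ 247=1.48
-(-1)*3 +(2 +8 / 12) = 17 / 3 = 5.67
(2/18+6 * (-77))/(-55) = 4157/495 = 8.40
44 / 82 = 22 / 41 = 0.54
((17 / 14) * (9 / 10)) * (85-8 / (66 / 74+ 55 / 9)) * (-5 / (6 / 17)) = -42386763 / 32648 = -1298.30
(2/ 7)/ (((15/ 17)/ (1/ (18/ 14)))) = 34/ 135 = 0.25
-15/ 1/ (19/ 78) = -1170/ 19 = -61.58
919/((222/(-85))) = -78115/222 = -351.87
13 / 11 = 1.18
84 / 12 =7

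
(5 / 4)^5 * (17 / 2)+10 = 73605 / 2048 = 35.94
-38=-38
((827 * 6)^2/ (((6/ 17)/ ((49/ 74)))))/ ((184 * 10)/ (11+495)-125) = -6266841427/ 16465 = -380615.94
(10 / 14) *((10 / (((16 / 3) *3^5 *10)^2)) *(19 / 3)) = 19 / 70543872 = 0.00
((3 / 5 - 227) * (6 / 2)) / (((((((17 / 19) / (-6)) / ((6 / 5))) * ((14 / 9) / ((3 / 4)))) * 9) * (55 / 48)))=41811552 / 163625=255.53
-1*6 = -6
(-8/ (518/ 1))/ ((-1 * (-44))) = -1/ 2849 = -0.00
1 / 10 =0.10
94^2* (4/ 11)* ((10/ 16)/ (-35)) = -4418/ 77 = -57.38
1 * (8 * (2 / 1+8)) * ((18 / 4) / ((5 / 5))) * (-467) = -168120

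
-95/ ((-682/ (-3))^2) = -855/ 465124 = -0.00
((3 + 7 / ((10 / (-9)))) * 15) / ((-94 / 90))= 4455 / 94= 47.39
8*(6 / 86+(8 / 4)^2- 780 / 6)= -43320 / 43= -1007.44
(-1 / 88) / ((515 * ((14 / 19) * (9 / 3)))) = -19 / 1903440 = -0.00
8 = 8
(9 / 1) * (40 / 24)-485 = -470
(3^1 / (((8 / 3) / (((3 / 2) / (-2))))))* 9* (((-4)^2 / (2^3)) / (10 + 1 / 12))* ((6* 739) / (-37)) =1616193 / 8954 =180.50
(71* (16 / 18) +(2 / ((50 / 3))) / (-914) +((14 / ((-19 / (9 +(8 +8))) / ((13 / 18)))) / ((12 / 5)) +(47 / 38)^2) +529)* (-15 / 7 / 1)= -65490216142 / 51967755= -1260.21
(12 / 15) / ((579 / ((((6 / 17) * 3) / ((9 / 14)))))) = 112 / 49215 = 0.00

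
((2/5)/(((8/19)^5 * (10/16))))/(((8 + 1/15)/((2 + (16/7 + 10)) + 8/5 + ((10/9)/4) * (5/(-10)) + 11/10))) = 52560153473/520396800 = 101.00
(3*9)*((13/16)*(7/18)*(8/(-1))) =-68.25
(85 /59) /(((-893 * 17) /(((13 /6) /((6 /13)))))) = -0.00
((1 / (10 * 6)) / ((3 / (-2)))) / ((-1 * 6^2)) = 0.00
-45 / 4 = -11.25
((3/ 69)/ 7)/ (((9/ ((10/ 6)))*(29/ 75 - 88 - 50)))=-125/ 14955129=-0.00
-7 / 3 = -2.33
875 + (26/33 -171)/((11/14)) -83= 208858/363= 575.37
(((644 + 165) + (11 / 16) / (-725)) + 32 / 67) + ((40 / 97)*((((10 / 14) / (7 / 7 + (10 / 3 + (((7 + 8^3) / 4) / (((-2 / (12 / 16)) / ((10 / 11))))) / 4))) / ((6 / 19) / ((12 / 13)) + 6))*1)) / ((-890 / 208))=130135235236424067819 / 160764332806663600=809.48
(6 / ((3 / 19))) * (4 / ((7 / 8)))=1216 / 7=173.71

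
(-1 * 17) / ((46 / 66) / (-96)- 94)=53856 / 297815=0.18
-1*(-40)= 40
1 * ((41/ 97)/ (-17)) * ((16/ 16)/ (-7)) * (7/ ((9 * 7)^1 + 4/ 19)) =779/ 1980449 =0.00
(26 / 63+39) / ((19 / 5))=12415 / 1197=10.37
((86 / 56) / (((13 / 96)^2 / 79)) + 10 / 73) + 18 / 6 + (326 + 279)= 623866326 / 86359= 7224.10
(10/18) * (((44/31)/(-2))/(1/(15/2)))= -275/93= -2.96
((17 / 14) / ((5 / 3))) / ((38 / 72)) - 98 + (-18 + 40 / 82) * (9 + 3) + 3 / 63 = -3584003 / 11685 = -306.72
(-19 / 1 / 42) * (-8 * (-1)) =-3.62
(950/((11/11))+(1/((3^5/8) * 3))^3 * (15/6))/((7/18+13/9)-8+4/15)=-3680494658300/22857808851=-161.02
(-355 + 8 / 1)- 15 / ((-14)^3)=-952153 / 2744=-346.99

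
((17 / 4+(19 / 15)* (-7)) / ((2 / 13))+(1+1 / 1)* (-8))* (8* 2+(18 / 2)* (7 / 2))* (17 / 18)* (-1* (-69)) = -41015509 / 288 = -142414.96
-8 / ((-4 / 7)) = 14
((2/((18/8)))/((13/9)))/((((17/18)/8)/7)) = 8064/221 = 36.49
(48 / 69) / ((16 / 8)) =8 / 23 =0.35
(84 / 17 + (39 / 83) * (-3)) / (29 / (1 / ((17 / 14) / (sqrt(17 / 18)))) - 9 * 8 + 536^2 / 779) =87954340700688 / 7281769705785269 - 1841548220127 * sqrt(34) / 7281769705785269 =0.01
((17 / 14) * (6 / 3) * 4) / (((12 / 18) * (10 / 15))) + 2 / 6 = 466 / 21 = 22.19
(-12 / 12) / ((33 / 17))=-17 / 33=-0.52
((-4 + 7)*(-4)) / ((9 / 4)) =-16 / 3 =-5.33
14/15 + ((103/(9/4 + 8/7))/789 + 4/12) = 32609/24985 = 1.31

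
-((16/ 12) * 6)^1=-8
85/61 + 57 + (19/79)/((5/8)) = 1416262/24095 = 58.78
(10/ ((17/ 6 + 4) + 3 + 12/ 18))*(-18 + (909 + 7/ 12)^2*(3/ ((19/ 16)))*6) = 4765482160/ 399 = 11943564.31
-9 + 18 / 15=-39 / 5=-7.80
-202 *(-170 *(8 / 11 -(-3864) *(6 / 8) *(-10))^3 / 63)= -1112348292668776152320 / 83853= -13265456127613515.94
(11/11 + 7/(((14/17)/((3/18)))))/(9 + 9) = 29/216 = 0.13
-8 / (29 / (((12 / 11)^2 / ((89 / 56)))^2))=-0.15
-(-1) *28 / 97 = 28 / 97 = 0.29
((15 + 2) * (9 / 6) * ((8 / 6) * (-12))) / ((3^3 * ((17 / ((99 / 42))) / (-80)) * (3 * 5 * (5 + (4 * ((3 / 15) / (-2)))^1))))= 3520 / 1449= 2.43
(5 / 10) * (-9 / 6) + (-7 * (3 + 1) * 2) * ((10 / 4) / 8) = -73 / 4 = -18.25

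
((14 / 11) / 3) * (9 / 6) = 7 / 11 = 0.64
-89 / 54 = -1.65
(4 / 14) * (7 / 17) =2 / 17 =0.12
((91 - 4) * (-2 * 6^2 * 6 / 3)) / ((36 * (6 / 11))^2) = -3509 / 108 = -32.49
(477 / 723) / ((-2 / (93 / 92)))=-14787 / 44344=-0.33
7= 7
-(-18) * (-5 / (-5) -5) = -72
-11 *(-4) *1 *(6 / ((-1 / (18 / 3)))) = -1584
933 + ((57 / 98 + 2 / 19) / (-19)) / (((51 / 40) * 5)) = 841690571 / 902139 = 932.99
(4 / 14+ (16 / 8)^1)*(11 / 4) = 44 / 7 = 6.29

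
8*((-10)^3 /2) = -4000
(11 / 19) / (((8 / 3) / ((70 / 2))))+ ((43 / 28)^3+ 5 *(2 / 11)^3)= 6245700963 / 555144128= 11.25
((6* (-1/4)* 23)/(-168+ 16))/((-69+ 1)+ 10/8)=-23/6764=-0.00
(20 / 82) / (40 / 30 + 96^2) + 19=10770469 / 566866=19.00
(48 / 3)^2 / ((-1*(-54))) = 128 / 27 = 4.74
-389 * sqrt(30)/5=-426.13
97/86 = 1.13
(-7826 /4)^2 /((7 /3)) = 6562101 /4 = 1640525.25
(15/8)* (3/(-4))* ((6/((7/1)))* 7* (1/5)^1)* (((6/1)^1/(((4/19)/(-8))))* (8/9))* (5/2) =855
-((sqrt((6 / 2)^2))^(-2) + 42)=-42.11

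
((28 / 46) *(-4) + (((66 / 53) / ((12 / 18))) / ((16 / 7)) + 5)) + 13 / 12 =4.47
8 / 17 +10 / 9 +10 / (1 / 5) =7892 / 153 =51.58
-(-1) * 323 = 323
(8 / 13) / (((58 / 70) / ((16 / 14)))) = 320 / 377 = 0.85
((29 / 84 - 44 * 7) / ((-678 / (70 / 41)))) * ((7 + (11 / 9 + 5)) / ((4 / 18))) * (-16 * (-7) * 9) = 215272190 / 4633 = 46464.97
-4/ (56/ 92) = -46/ 7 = -6.57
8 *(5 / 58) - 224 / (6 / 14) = -45412 / 87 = -521.98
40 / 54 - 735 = -19825 / 27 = -734.26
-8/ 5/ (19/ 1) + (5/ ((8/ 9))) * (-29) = -124039/ 760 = -163.21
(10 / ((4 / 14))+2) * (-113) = -4181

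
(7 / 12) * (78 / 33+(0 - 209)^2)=3363619 / 132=25481.96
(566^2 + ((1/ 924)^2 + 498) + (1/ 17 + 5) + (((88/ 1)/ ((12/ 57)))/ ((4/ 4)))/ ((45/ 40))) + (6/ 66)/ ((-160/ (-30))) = 777067176799/ 2419032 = 321230.63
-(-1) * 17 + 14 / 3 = 65 / 3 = 21.67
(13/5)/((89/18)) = 234/445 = 0.53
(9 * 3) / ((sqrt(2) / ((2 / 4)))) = 27 * sqrt(2) / 4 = 9.55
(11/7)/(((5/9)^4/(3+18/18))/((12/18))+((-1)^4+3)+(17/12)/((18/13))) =96228/309785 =0.31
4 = 4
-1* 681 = -681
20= 20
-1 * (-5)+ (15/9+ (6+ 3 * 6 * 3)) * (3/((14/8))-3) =-520/7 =-74.29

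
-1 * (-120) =120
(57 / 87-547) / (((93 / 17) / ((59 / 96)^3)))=-13829605723 / 596533248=-23.18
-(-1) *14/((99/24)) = 112/33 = 3.39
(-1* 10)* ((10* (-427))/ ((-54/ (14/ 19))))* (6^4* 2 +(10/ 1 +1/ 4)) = -777812525/ 513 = -1516203.75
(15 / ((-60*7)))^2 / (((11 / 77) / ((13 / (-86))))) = -13 / 9632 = -0.00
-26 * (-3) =78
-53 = -53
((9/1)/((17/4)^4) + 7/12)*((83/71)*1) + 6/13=1087625657/925078596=1.18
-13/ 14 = -0.93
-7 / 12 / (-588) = 1 / 1008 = 0.00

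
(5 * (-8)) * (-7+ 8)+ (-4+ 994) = 950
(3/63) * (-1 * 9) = -3/7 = -0.43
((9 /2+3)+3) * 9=94.50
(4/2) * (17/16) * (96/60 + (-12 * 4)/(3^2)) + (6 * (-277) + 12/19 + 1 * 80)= -452951/285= -1589.30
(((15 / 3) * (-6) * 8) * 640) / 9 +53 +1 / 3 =-51040 / 3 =-17013.33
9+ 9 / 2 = 27 / 2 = 13.50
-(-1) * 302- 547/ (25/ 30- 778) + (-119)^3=-7856484909/ 4663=-1684856.30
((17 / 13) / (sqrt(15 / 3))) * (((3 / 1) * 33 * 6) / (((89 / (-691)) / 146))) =-1018746828 * sqrt(5) / 5785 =-393774.79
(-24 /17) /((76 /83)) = -498 /323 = -1.54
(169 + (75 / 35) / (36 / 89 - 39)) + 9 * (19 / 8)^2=22540499 / 102592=219.71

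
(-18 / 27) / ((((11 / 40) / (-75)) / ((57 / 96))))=2375 / 22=107.95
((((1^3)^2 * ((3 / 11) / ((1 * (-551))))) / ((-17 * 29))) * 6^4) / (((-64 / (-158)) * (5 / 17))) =19197 / 1757690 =0.01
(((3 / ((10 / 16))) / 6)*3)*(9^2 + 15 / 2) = 212.40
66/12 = 11/2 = 5.50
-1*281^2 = -78961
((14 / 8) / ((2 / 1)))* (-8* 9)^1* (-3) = 189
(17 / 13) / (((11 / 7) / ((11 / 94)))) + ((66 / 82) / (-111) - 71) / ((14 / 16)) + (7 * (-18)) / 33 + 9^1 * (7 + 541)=4847.13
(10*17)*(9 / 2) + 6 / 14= 5358 / 7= 765.43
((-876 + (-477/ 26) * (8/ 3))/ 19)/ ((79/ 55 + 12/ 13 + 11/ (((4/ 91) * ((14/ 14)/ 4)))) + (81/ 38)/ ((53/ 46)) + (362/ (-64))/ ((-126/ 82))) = -70660719360/ 1464434968849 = -0.05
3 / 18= 1 / 6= 0.17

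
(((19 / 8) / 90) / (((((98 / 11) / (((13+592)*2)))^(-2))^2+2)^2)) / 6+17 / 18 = 15698011636611014179595743884660739 / 16621424085823426777726925157005280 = 0.94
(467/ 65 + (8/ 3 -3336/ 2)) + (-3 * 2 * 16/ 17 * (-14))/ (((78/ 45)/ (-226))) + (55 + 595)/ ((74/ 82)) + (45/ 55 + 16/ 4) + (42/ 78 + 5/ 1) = -15159095456/ 1349205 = -11235.58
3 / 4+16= 67 / 4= 16.75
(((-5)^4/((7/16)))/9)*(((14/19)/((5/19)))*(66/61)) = 88000/183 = 480.87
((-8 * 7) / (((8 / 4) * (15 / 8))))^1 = -224 / 15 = -14.93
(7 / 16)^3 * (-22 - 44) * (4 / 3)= -3773 / 512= -7.37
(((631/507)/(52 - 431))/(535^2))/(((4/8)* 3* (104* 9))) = -631/77218585364700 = -0.00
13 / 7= 1.86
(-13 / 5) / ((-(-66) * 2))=-13 / 660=-0.02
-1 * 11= -11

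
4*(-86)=-344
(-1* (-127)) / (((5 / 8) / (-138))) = -140208 / 5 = -28041.60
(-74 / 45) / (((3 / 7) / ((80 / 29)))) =-8288 / 783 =-10.58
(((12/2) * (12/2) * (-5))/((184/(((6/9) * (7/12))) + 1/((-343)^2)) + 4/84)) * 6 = -190591380/83505581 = -2.28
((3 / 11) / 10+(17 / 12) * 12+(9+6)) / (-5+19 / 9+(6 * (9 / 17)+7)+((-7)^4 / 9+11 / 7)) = 3773133 / 32472770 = 0.12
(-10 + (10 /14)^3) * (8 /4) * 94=-621340 /343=-1811.49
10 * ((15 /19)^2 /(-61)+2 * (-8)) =-160.10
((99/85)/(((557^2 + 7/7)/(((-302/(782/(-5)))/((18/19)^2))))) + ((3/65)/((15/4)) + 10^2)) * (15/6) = 96524332149953/386049783600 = 250.03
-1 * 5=-5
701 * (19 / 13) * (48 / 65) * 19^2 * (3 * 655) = 536692966.72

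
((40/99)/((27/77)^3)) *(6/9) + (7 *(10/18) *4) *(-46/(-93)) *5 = 736720040/16474671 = 44.72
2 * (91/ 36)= 5.06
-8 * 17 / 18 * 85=-5780 / 9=-642.22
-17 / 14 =-1.21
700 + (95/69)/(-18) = 869305/1242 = 699.92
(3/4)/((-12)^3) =-1/2304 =-0.00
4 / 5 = 0.80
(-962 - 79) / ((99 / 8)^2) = -22208 / 3267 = -6.80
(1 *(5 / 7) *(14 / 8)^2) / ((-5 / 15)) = -105 / 16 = -6.56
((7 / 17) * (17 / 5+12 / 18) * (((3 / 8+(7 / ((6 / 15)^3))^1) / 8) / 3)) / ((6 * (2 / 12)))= 7.66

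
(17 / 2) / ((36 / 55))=935 / 72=12.99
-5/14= -0.36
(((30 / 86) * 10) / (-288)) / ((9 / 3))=-0.00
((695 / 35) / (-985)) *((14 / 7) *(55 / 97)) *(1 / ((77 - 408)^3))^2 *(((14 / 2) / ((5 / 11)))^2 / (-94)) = 1295063 / 29528663427183024304075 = 0.00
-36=-36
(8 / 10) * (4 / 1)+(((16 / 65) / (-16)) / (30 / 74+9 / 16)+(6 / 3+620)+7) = 23545697 / 37245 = 632.18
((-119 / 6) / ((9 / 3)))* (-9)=119 / 2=59.50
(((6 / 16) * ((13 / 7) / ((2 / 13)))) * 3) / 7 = 1521 / 784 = 1.94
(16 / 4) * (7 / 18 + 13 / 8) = 8.06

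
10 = 10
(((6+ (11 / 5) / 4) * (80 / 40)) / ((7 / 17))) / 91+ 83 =530937 / 6370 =83.35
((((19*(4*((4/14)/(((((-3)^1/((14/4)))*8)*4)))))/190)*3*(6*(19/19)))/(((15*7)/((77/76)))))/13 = -11/197600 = -0.00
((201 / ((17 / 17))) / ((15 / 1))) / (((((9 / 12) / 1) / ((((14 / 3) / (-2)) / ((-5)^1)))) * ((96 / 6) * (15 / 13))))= 6097 / 13500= 0.45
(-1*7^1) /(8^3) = -7 /512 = -0.01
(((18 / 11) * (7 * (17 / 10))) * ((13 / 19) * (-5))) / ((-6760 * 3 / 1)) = 0.00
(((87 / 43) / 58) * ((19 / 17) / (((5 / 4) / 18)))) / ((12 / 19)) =3249 / 3655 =0.89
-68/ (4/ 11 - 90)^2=-0.01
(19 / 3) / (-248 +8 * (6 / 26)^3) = -41743 / 1633920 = -0.03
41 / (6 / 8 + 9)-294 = -11302 / 39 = -289.79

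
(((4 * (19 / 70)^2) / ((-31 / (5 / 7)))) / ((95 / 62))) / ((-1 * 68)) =19 / 291550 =0.00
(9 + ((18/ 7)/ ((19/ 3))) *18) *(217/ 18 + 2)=60973/ 266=229.22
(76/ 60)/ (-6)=-19/ 90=-0.21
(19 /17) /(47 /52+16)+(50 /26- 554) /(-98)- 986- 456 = -27343400221 /19037382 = -1436.30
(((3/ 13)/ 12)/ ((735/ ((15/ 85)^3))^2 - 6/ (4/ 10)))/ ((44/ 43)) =3483/ 3314986138486880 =0.00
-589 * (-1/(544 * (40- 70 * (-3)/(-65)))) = 7657/260032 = 0.03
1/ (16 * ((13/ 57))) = 57/ 208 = 0.27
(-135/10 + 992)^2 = 3829849/4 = 957462.25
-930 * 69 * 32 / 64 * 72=-2310120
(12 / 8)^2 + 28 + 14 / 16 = 249 / 8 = 31.12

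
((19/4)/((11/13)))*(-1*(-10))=1235/22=56.14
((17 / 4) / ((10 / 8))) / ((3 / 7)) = 119 / 15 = 7.93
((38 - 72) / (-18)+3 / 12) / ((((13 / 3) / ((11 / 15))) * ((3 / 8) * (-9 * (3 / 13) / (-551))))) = 933394 / 3645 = 256.08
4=4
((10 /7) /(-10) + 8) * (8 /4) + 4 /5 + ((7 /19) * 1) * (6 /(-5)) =10688 /665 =16.07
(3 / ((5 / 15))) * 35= 315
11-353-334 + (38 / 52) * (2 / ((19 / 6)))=-8782 / 13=-675.54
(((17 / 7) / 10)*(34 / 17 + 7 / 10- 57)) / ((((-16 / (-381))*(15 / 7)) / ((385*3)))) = -270809847 / 1600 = -169256.15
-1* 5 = -5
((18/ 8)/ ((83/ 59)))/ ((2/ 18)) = 4779/ 332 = 14.39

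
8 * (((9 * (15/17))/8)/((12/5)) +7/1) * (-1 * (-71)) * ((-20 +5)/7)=-4295145/476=-9023.41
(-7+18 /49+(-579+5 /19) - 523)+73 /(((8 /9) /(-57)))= -5789.49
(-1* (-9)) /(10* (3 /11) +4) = 99 /74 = 1.34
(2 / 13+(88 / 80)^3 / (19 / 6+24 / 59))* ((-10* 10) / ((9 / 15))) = -393421 / 4485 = -87.72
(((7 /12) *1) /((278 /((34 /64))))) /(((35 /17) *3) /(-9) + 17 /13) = 26299 /14660608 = 0.00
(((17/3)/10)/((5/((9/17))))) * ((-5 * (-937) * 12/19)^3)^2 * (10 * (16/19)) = 303121178438079915024998400000/893871739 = 339110372565520739687.46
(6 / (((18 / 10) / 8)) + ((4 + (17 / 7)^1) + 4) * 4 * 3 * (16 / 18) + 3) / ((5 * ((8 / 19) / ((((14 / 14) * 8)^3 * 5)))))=3598144 / 21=171340.19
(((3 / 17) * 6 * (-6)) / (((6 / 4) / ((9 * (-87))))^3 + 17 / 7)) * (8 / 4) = -215061811776 / 41106391153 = -5.23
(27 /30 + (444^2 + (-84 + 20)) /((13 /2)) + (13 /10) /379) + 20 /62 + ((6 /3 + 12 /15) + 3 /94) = 2176766296151 /71786390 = 30322.83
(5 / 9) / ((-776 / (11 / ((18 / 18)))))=-0.01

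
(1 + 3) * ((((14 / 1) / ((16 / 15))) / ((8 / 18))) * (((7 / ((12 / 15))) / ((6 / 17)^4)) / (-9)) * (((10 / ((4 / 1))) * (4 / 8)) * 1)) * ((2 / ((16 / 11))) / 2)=-5627227375 / 884736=-6360.35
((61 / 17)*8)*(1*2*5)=4880 / 17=287.06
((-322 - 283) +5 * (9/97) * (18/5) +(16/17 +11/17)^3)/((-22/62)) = 8854041688/5242171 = 1689.00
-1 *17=-17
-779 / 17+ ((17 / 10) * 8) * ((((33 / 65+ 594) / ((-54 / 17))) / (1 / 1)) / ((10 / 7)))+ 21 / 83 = -37708596593 / 20635875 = -1827.33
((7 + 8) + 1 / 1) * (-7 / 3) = -112 / 3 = -37.33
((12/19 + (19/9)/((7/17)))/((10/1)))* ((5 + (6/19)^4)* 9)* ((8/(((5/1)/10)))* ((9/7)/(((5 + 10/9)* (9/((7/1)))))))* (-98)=-4536450165744/680927225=-6662.17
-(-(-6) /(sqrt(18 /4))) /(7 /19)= -38 * sqrt(2) /7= -7.68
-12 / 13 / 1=-12 / 13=-0.92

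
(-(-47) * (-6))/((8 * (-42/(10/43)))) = 235/1204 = 0.20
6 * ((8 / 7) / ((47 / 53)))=2544 / 329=7.73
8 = 8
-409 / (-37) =409 / 37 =11.05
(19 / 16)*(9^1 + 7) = 19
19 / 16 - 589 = -9405 / 16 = -587.81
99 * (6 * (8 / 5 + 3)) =13662 / 5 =2732.40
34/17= 2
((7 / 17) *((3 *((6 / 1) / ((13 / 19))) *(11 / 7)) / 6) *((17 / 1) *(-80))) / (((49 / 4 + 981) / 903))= -181177920 / 51649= -3507.87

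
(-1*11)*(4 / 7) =-44 / 7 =-6.29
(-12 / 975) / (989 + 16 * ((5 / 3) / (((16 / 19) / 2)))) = -12 / 1026025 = -0.00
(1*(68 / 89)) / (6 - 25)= -68 / 1691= -0.04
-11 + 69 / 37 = -338 / 37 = -9.14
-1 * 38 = -38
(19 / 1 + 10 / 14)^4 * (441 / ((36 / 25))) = 2266712100 / 49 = 46259430.61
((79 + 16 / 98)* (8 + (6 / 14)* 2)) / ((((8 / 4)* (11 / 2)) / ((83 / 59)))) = 19961334 / 222607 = 89.67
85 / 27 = 3.15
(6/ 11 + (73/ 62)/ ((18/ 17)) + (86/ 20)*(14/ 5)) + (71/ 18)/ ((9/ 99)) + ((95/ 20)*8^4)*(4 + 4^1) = 47785891001/ 306900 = 155705.09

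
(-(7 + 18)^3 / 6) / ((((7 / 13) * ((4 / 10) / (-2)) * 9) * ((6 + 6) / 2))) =1015625 / 2268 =447.81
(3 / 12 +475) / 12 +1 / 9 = 5719 / 144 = 39.72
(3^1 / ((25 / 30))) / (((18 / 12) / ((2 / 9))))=8 / 15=0.53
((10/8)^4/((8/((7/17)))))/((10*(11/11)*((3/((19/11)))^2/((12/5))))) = 63175/6319104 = 0.01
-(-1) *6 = 6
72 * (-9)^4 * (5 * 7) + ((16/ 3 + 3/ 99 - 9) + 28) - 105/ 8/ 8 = 11639754877/ 704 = 16533742.72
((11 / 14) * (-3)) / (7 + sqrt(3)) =-33 / 92 + 33 * sqrt(3) / 644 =-0.27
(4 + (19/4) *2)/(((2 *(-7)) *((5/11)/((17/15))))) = -1683/700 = -2.40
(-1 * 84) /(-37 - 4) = 84 /41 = 2.05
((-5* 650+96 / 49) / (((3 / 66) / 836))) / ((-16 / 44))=8049691012 / 49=164279408.41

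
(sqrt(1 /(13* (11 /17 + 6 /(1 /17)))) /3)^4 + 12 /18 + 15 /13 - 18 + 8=-340948403936 /41683347225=-8.18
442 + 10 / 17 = 7524 / 17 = 442.59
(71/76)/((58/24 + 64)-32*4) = -213/14041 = -0.02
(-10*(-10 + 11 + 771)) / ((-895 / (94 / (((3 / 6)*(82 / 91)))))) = 13207376 / 7339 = 1799.62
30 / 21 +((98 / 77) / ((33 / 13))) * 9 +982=836786 / 847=987.94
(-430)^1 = -430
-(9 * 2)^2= -324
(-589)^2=346921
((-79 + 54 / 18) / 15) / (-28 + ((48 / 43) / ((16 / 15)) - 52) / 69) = 75164 / 426335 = 0.18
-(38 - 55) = 17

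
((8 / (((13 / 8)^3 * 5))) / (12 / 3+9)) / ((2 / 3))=6144 / 142805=0.04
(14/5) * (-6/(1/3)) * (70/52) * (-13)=882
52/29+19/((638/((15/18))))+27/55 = 44191/19140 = 2.31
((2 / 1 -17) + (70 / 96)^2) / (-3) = 33335 / 6912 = 4.82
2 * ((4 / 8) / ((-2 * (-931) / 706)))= 353 / 931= 0.38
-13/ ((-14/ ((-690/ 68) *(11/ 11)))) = -4485/ 476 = -9.42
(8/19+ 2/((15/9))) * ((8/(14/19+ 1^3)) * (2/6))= 112/45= 2.49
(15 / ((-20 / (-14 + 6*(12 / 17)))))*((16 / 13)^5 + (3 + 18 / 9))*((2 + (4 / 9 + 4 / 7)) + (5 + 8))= 81096156209 / 88367734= 917.71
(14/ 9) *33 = 154/ 3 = 51.33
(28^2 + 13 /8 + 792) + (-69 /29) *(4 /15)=1829309 /1160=1576.99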